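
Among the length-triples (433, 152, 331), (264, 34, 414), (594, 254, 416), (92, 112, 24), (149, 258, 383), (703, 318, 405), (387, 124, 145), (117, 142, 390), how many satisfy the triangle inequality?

5

(152,331,433): 152+331 > 433 → valid
(34,264,414): 34+264 ≤ 414 → not valid
(254,416,594): 254+416 > 594 → valid
(24,92,112): 24+92 > 112 → valid
(149,258,383): 149+258 > 383 → valid
(318,405,703): 318+405 > 703 → valid
(124,145,387): 124+145 ≤ 387 → not valid
(117,142,390): 117+142 ≤ 390 → not valid
5 of the 8 triples form a triangle.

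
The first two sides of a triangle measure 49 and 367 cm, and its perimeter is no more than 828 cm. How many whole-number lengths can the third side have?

Triangle inequality: 318 < x < 416. Perimeter ≤ 828 gives x ≤ 828 − 49 − 367 = 412.
So 318 < x ≤ 412; integers 319 through 412: 94 values.

94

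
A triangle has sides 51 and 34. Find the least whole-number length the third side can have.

18

The third side must be strictly greater than |51 − 34| = 17.
The smallest integer above 17 is 18.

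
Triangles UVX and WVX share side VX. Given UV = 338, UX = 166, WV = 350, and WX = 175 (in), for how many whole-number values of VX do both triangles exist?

From triangle UVX: 172 < VX < 504.
From triangle WVX: 175 < VX < 525.
Intersection: 175 < VX < 504, so integers 176 through 503: 328 values.

328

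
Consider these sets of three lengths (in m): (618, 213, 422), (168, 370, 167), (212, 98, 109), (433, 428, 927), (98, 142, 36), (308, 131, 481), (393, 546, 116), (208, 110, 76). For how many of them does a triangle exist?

1

(213,422,618): 213+422 > 618 → valid
(167,168,370): 167+168 ≤ 370 → not valid
(98,109,212): 98+109 ≤ 212 → not valid
(428,433,927): 428+433 ≤ 927 → not valid
(36,98,142): 36+98 ≤ 142 → not valid
(131,308,481): 131+308 ≤ 481 → not valid
(116,393,546): 116+393 ≤ 546 → not valid
(76,110,208): 76+110 ≤ 208 → not valid
1 of the 8 triples forms a triangle.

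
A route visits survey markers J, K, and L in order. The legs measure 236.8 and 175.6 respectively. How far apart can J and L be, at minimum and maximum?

61.2 ≤ JL ≤ 412.4

By the triangle inequality, |236.8 − 175.6| ≤ JL ≤ 236.8 + 175.6.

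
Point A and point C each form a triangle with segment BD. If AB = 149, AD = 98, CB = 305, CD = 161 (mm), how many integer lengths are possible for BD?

From triangle ABD: 51 < BD < 247.
From triangle CBD: 144 < BD < 466.
Intersection: 144 < BD < 247, so integers 145 through 246: 102 values.

102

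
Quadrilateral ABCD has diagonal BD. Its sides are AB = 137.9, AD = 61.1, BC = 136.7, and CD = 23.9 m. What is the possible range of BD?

From triangle ABD: |137.9 − 61.1| < BD < 137.9 + 61.1, i.e. 76.8 < BD < 199.0.
From triangle CBD: 112.8 < BD < 160.6.
Both must hold, so BD lies in the intersection.

112.8 < BD < 160.6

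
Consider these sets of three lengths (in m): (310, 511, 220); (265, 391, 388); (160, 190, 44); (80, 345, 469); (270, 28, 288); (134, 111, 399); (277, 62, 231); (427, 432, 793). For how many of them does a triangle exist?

6

(220,310,511): 220+310 > 511 → valid
(265,388,391): 265+388 > 391 → valid
(44,160,190): 44+160 > 190 → valid
(80,345,469): 80+345 ≤ 469 → not valid
(28,270,288): 28+270 > 288 → valid
(111,134,399): 111+134 ≤ 399 → not valid
(62,231,277): 62+231 > 277 → valid
(427,432,793): 427+432 > 793 → valid
6 of the 8 triples form a triangle.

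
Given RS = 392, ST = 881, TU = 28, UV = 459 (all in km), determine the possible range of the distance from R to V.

2 ≤ RV ≤ 1760 km

The maximum is all hops collinear in one direction: 392 + 881 + 28 + 459 = 1760.
The longest hop is 881; the others sum to 879. Folding the others back against it leaves at least 881 − 879 = 2.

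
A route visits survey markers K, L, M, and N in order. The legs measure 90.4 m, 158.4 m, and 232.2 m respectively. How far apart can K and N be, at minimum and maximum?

The maximum is all hops collinear in one direction: 90.4 + 158.4 + 232.2 = 481.0.
The longest hop is 232.2; the others sum to 248.8. Since 232.2 ≤ 248.8, the path can fold back on itself completely, so the minimum distance is 0.

0 ≤ KN ≤ 481.0 m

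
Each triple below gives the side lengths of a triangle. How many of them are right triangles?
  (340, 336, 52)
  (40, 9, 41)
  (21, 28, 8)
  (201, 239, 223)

2

(340,336,52): 52²+336² = 115600 = 340² → right
(40,9,41): 9²+40² = 1681 = 41² → right
(21,28,8): 8²+21² = 505 < 784 = 28² → obtuse
(201,239,223): 201²+223² = 90130 > 57121 = 239² → acute
2 of the 4 are right.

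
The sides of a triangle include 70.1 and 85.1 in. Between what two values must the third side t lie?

15.0 < t < 155.2 (in)

By the triangle inequality, t must be less than 70.1 + 85.1 = 155.2 and greater than |70.1 − 85.1| = 15.0.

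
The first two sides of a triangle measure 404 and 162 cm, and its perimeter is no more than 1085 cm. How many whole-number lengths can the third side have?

Triangle inequality: 242 < x < 566. Perimeter ≤ 1085 gives x ≤ 1085 − 404 − 162 = 519.
So 242 < x ≤ 519; integers 243 through 519: 277 values.

277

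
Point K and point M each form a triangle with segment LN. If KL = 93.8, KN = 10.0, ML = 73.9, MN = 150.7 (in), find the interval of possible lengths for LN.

83.8 < LN < 103.8

From triangle KLN: |93.8 − 10.0| < LN < 93.8 + 10.0, i.e. 83.8 < LN < 103.8.
From triangle MLN: 76.8 < LN < 224.6.
Both must hold, so LN lies in the intersection.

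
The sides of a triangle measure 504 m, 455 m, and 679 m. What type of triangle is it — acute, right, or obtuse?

Compare the square of the longest side to the sum of squares of the other two: 455² + 504² = 461041 = 679².

right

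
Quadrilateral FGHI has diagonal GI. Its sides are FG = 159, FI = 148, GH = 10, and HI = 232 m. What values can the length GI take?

222 < GI < 242

From triangle FGI: |159 − 148| < GI < 159 + 148, i.e. 11 < GI < 307.
From triangle HGI: 222 < GI < 242.
Both must hold, so GI lies in the intersection.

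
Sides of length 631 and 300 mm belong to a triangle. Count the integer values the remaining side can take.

599

The third side lies in the open interval (331, 931).
Integers from 332 to 930 inclusive: 930 − 332 + 1 = 599.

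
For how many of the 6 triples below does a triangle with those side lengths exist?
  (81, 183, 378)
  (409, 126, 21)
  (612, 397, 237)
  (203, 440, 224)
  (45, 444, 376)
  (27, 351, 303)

1

(81,183,378): 81+183 ≤ 378 → not valid
(21,126,409): 21+126 ≤ 409 → not valid
(237,397,612): 237+397 > 612 → valid
(203,224,440): 203+224 ≤ 440 → not valid
(45,376,444): 45+376 ≤ 444 → not valid
(27,303,351): 27+303 ≤ 351 → not valid
1 of the 6 triples forms a triangle.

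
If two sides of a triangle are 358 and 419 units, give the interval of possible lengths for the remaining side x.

By the triangle inequality, x must be less than 358 + 419 = 777 and greater than |358 − 419| = 61.

61 < x < 777 (units)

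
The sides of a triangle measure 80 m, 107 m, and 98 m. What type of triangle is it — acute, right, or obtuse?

acute

Compare the square of the longest side to the sum of squares of the other two: 80² + 98² = 16004 > 11449 = 107².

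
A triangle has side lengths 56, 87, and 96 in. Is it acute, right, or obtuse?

acute

Compare the square of the longest side to the sum of squares of the other two: 56² + 87² = 10705 > 9216 = 96².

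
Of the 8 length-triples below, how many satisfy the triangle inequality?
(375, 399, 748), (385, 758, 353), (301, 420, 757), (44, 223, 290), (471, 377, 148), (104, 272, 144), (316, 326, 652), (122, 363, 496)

2

(375,399,748): 375+399 > 748 → valid
(353,385,758): 353+385 ≤ 758 → not valid
(301,420,757): 301+420 ≤ 757 → not valid
(44,223,290): 44+223 ≤ 290 → not valid
(148,377,471): 148+377 > 471 → valid
(104,144,272): 104+144 ≤ 272 → not valid
(316,326,652): 316+326 ≤ 652 → not valid
(122,363,496): 122+363 ≤ 496 → not valid
2 of the 8 triples form a triangle.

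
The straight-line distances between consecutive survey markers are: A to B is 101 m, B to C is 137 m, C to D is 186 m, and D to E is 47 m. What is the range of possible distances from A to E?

0 ≤ AE ≤ 471 m

The maximum is all hops collinear in one direction: 101 + 137 + 186 + 47 = 471.
The longest hop is 186; the others sum to 285. Since 186 ≤ 285, the path can fold back on itself completely, so the minimum distance is 0.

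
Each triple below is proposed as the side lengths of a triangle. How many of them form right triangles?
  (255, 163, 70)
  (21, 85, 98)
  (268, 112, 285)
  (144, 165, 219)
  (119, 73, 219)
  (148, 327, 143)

(255,163,70): 70+163 ≤ 255, not a triangle
(21,85,98): 21²+85² = 7666 < 9604 = 98² → obtuse
(268,112,285): 112²+268² = 84368 > 81225 = 285² → acute
(144,165,219): 144²+165² = 47961 = 219² → right
(119,73,219): 73+119 ≤ 219, not a triangle
(148,327,143): 143+148 ≤ 327, not a triangle
1 of the 6 is right.

1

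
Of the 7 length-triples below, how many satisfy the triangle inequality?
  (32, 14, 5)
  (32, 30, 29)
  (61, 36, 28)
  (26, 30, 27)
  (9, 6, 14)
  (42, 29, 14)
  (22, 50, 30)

6

(5,14,32): 5+14 ≤ 32 → not valid
(29,30,32): 29+30 > 32 → valid
(28,36,61): 28+36 > 61 → valid
(26,27,30): 26+27 > 30 → valid
(6,9,14): 6+9 > 14 → valid
(14,29,42): 14+29 > 42 → valid
(22,30,50): 22+30 > 50 → valid
6 of the 7 triples form a triangle.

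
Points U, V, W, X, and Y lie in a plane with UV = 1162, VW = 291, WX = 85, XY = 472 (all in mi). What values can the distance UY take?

The maximum is all hops collinear in one direction: 1162 + 291 + 85 + 472 = 2010.
The longest hop is 1162; the others sum to 848. Folding the others back against it leaves at least 1162 − 848 = 314.

314 ≤ UY ≤ 2010 mi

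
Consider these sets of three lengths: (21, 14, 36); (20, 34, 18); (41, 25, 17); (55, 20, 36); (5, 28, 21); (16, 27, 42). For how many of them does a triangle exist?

4

(14,21,36): 14+21 ≤ 36 → not valid
(18,20,34): 18+20 > 34 → valid
(17,25,41): 17+25 > 41 → valid
(20,36,55): 20+36 > 55 → valid
(5,21,28): 5+21 ≤ 28 → not valid
(16,27,42): 16+27 > 42 → valid
4 of the 6 triples form a triangle.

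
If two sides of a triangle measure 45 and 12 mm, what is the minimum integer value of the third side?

34

The third side must be strictly greater than |45 − 12| = 33.
The smallest integer above 33 is 34.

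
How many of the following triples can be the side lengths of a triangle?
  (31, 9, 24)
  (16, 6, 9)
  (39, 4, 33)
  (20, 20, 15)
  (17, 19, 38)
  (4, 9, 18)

2

(9,24,31): 9+24 > 31 → valid
(6,9,16): 6+9 ≤ 16 → not valid
(4,33,39): 4+33 ≤ 39 → not valid
(15,20,20): 15+20 > 20 → valid
(17,19,38): 17+19 ≤ 38 → not valid
(4,9,18): 4+9 ≤ 18 → not valid
2 of the 6 triples form a triangle.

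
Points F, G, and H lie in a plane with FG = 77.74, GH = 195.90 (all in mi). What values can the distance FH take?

118.16 ≤ FH ≤ 273.64 mi

By the triangle inequality, |77.74 − 195.90| ≤ FH ≤ 77.74 + 195.90.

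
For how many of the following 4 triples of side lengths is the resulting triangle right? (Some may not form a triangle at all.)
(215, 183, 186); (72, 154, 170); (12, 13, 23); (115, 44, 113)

(215,183,186): 183²+186² = 68085 > 46225 = 215² → acute
(72,154,170): 72²+154² = 28900 = 170² → right
(12,13,23): 12²+13² = 313 < 529 = 23² → obtuse
(115,44,113): 44²+113² = 14705 > 13225 = 115² → acute
1 of the 4 is right.

1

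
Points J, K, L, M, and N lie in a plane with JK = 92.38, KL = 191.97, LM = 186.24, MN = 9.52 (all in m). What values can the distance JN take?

0 ≤ JN ≤ 480.11 m

The maximum is all hops collinear in one direction: 92.38 + 191.97 + 186.24 + 9.52 = 480.11.
The longest hop is 191.97; the others sum to 288.14. Since 191.97 ≤ 288.14, the path can fold back on itself completely, so the minimum distance is 0.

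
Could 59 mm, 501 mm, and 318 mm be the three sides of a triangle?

No

The longest side is 501, but the other two sum to only 377.
377 < 501, so the triangle inequality fails.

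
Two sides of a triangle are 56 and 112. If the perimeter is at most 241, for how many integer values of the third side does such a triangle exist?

17

Triangle inequality: 56 < x < 168. Perimeter ≤ 241 gives x ≤ 241 − 56 − 112 = 73.
So 56 < x ≤ 73; integers 57 through 73: 17 values.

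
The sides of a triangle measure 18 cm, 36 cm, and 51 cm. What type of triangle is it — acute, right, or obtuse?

Compare the square of the longest side to the sum of squares of the other two: 18² + 36² = 1620 < 2601 = 51².

obtuse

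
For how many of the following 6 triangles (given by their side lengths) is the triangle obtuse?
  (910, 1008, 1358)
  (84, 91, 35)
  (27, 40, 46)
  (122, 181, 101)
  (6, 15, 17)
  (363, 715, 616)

2

(910,1008,1358): 910²+1008² = 1844164 = 1358² → right
(84,91,35): 35²+84² = 8281 = 91² → right
(27,40,46): 27²+40² = 2329 > 2116 = 46² → acute
(122,181,101): 101²+122² = 25085 < 32761 = 181² → obtuse
(6,15,17): 6²+15² = 261 < 289 = 17² → obtuse
(363,715,616): 363²+616² = 511225 = 715² → right
2 of the 6 are obtuse.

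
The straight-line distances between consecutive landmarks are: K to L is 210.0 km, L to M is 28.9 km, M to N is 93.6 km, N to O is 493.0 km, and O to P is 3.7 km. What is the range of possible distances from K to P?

156.8 ≤ KP ≤ 829.2 km

The maximum is all hops collinear in one direction: 210.0 + 28.9 + 93.6 + 493.0 + 3.7 = 829.2.
The longest hop is 493.0; the others sum to 336.2. Folding the others back against it leaves at least 493.0 − 336.2 = 156.8.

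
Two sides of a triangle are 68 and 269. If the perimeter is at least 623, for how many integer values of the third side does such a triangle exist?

Triangle inequality: 201 < x < 337. Perimeter ≥ 623 gives x ≥ 623 − 68 − 269 = 286.
So 286 ≤ x < 337; integers 286 through 336: 51 values.

51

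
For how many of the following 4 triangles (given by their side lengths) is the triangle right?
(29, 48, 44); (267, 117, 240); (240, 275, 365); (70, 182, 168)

(29,48,44): 29²+44² = 2777 > 2304 = 48² → acute
(267,117,240): 117²+240² = 71289 = 267² → right
(240,275,365): 240²+275² = 133225 = 365² → right
(70,182,168): 70²+168² = 33124 = 182² → right
3 of the 4 are right.

3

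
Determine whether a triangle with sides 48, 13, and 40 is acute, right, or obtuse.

obtuse

Compare the square of the longest side to the sum of squares of the other two: 13² + 40² = 1769 < 2304 = 48².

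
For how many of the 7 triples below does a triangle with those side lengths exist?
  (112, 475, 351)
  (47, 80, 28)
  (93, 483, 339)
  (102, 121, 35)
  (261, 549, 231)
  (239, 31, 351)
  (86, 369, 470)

1

(112,351,475): 112+351 ≤ 475 → not valid
(28,47,80): 28+47 ≤ 80 → not valid
(93,339,483): 93+339 ≤ 483 → not valid
(35,102,121): 35+102 > 121 → valid
(231,261,549): 231+261 ≤ 549 → not valid
(31,239,351): 31+239 ≤ 351 → not valid
(86,369,470): 86+369 ≤ 470 → not valid
1 of the 7 triples forms a triangle.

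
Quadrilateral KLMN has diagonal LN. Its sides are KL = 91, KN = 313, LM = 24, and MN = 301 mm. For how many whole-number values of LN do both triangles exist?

47

From triangle KLN: 222 < LN < 404.
From triangle MLN: 277 < LN < 325.
Intersection: 277 < LN < 325, so integers 278 through 324: 47 values.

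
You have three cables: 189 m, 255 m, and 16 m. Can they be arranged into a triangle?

No

The longest side is 255, but the other two sum to only 205.
205 < 255, so the triangle inequality fails.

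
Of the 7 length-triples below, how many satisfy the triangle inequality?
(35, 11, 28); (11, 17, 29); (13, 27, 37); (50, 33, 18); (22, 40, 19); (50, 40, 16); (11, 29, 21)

(11,28,35): 11+28 > 35 → valid
(11,17,29): 11+17 ≤ 29 → not valid
(13,27,37): 13+27 > 37 → valid
(18,33,50): 18+33 > 50 → valid
(19,22,40): 19+22 > 40 → valid
(16,40,50): 16+40 > 50 → valid
(11,21,29): 11+21 > 29 → valid
6 of the 7 triples form a triangle.

6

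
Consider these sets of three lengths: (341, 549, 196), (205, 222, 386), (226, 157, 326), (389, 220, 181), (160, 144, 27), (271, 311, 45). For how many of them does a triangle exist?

(196,341,549): 196+341 ≤ 549 → not valid
(205,222,386): 205+222 > 386 → valid
(157,226,326): 157+226 > 326 → valid
(181,220,389): 181+220 > 389 → valid
(27,144,160): 27+144 > 160 → valid
(45,271,311): 45+271 > 311 → valid
5 of the 6 triples form a triangle.

5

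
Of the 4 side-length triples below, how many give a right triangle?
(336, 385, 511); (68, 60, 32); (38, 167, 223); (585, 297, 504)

3

(336,385,511): 336²+385² = 261121 = 511² → right
(68,60,32): 32²+60² = 4624 = 68² → right
(38,167,223): 38+167 ≤ 223, not a triangle
(585,297,504): 297²+504² = 342225 = 585² → right
3 of the 4 are right.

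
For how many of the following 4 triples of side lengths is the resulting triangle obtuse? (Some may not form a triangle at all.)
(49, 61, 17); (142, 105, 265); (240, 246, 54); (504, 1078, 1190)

1

(49,61,17): 17²+49² = 2690 < 3721 = 61² → obtuse
(142,105,265): 105+142 ≤ 265, not a triangle
(240,246,54): 54²+240² = 60516 = 246² → right
(504,1078,1190): 504²+1078² = 1416100 = 1190² → right
1 of the 4 is obtuse.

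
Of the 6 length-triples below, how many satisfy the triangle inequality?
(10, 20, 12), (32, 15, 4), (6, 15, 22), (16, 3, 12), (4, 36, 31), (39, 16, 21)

1

(10,12,20): 10+12 > 20 → valid
(4,15,32): 4+15 ≤ 32 → not valid
(6,15,22): 6+15 ≤ 22 → not valid
(3,12,16): 3+12 ≤ 16 → not valid
(4,31,36): 4+31 ≤ 36 → not valid
(16,21,39): 16+21 ≤ 39 → not valid
1 of the 6 triples forms a triangle.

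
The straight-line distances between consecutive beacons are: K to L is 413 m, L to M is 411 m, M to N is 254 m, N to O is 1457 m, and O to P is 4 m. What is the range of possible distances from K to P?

The maximum is all hops collinear in one direction: 413 + 411 + 254 + 1457 + 4 = 2539.
The longest hop is 1457; the others sum to 1082. Folding the others back against it leaves at least 1457 − 1082 = 375.

375 ≤ KP ≤ 2539 m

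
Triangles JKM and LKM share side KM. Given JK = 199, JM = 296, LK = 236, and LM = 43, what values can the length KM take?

From triangle JKM: |199 − 296| < KM < 199 + 296, i.e. 97 < KM < 495.
From triangle LKM: 193 < KM < 279.
Both must hold, so KM lies in the intersection.

193 < KM < 279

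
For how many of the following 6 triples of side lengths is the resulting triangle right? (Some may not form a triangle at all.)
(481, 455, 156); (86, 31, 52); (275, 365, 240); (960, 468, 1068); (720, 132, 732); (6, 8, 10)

5

(481,455,156): 156²+455² = 231361 = 481² → right
(86,31,52): 31+52 ≤ 86, not a triangle
(275,365,240): 240²+275² = 133225 = 365² → right
(960,468,1068): 468²+960² = 1140624 = 1068² → right
(720,132,732): 132²+720² = 535824 = 732² → right
(6,8,10): 6²+8² = 100 = 10² → right
5 of the 6 are right.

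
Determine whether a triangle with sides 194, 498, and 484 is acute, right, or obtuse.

Compare the square of the longest side to the sum of squares of the other two: 194² + 484² = 271892 > 248004 = 498².

acute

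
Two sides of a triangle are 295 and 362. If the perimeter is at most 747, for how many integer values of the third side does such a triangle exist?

Triangle inequality: 67 < x < 657. Perimeter ≤ 747 gives x ≤ 747 − 295 − 362 = 90.
So 67 < x ≤ 90; integers 68 through 90: 23 values.

23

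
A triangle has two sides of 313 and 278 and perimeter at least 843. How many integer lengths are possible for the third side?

Triangle inequality: 35 < x < 591. Perimeter ≥ 843 gives x ≥ 843 − 313 − 278 = 252.
So 252 ≤ x < 591; integers 252 through 590: 339 values.

339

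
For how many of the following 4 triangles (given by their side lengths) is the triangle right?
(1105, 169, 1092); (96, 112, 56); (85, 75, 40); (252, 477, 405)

(1105,169,1092): 169²+1092² = 1221025 = 1105² → right
(96,112,56): 56²+96² = 12352 < 12544 = 112² → obtuse
(85,75,40): 40²+75² = 7225 = 85² → right
(252,477,405): 252²+405² = 227529 = 477² → right
3 of the 4 are right.

3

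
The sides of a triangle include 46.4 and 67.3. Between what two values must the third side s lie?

20.9 < s < 113.7

By the triangle inequality, s must be less than 46.4 + 67.3 = 113.7 and greater than |46.4 − 67.3| = 20.9.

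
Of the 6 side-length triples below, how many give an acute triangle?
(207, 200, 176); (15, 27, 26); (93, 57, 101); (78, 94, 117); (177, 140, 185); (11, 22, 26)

(207,200,176): 176²+200² = 70976 > 42849 = 207² → acute
(15,27,26): 15²+26² = 901 > 729 = 27² → acute
(93,57,101): 57²+93² = 11898 > 10201 = 101² → acute
(78,94,117): 78²+94² = 14920 > 13689 = 117² → acute
(177,140,185): 140²+177² = 50929 > 34225 = 185² → acute
(11,22,26): 11²+22² = 605 < 676 = 26² → obtuse
5 of the 6 are acute.

5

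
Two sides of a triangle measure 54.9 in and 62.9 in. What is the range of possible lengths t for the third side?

By the triangle inequality, t must be less than 54.9 + 62.9 = 117.8 and greater than |54.9 − 62.9| = 8.0.

8.0 < t < 117.8 (in)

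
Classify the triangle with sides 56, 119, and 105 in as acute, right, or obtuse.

right

Compare the square of the longest side to the sum of squares of the other two: 56² + 105² = 14161 = 119².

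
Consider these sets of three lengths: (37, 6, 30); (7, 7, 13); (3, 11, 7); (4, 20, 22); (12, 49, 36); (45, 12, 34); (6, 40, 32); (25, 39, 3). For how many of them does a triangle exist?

3

(6,30,37): 6+30 ≤ 37 → not valid
(7,7,13): 7+7 > 13 → valid
(3,7,11): 3+7 ≤ 11 → not valid
(4,20,22): 4+20 > 22 → valid
(12,36,49): 12+36 ≤ 49 → not valid
(12,34,45): 12+34 > 45 → valid
(6,32,40): 6+32 ≤ 40 → not valid
(3,25,39): 3+25 ≤ 39 → not valid
3 of the 8 triples form a triangle.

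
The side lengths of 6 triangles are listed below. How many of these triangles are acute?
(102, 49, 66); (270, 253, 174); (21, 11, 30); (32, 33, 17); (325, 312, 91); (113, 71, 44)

(102,49,66): 49²+66² = 6757 < 10404 = 102² → obtuse
(270,253,174): 174²+253² = 94285 > 72900 = 270² → acute
(21,11,30): 11²+21² = 562 < 900 = 30² → obtuse
(32,33,17): 17²+32² = 1313 > 1089 = 33² → acute
(325,312,91): 91²+312² = 105625 = 325² → right
(113,71,44): 44²+71² = 6977 < 12769 = 113² → obtuse
2 of the 6 are acute.

2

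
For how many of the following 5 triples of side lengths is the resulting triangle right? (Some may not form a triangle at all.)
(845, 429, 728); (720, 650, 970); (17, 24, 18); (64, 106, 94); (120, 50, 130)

(845,429,728): 429²+728² = 714025 = 845² → right
(720,650,970): 650²+720² = 940900 = 970² → right
(17,24,18): 17²+18² = 613 > 576 = 24² → acute
(64,106,94): 64²+94² = 12932 > 11236 = 106² → acute
(120,50,130): 50²+120² = 16900 = 130² → right
3 of the 5 are right.

3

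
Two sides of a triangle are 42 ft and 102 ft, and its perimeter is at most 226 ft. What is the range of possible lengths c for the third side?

Triangle inequality alone gives 60 < c < 144.
The perimeter condition gives c ≤ 226 − 42 − 102 = 82.
Intersecting the two: 60 < c ≤ 82.

60 < c ≤ 82 ft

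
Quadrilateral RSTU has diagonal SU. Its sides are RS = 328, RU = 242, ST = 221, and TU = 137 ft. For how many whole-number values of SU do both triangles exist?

271

From triangle RSU: 86 < SU < 570.
From triangle TSU: 84 < SU < 358.
Intersection: 86 < SU < 358, so integers 87 through 357: 271 values.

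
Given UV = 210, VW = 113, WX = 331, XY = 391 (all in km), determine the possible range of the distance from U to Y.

0 ≤ UY ≤ 1045 km

The maximum is all hops collinear in one direction: 210 + 113 + 331 + 391 = 1045.
The longest hop is 391; the others sum to 654. Since 391 ≤ 654, the path can fold back on itself completely, so the minimum distance is 0.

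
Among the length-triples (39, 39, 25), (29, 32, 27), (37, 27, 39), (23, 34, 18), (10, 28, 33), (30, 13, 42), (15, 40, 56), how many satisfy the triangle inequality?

6

(25,39,39): 25+39 > 39 → valid
(27,29,32): 27+29 > 32 → valid
(27,37,39): 27+37 > 39 → valid
(18,23,34): 18+23 > 34 → valid
(10,28,33): 10+28 > 33 → valid
(13,30,42): 13+30 > 42 → valid
(15,40,56): 15+40 ≤ 56 → not valid
6 of the 7 triples form a triangle.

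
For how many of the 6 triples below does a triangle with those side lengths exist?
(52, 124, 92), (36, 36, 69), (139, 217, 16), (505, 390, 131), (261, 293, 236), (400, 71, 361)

(52,92,124): 52+92 > 124 → valid
(36,36,69): 36+36 > 69 → valid
(16,139,217): 16+139 ≤ 217 → not valid
(131,390,505): 131+390 > 505 → valid
(236,261,293): 236+261 > 293 → valid
(71,361,400): 71+361 > 400 → valid
5 of the 6 triples form a triangle.

5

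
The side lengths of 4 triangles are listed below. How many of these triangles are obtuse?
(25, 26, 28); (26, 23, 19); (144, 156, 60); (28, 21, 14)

1

(25,26,28): 25²+26² = 1301 > 784 = 28² → acute
(26,23,19): 19²+23² = 890 > 676 = 26² → acute
(144,156,60): 60²+144² = 24336 = 156² → right
(28,21,14): 14²+21² = 637 < 784 = 28² → obtuse
1 of the 4 is obtuse.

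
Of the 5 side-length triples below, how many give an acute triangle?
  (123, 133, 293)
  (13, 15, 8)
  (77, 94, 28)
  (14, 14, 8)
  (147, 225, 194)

(123,133,293): 123+133 ≤ 293, not a triangle
(13,15,8): 8²+13² = 233 > 225 = 15² → acute
(77,94,28): 28²+77² = 6713 < 8836 = 94² → obtuse
(14,14,8): 8²+14² = 260 > 196 = 14² → acute
(147,225,194): 147²+194² = 59245 > 50625 = 225² → acute
3 of the 5 are acute.

3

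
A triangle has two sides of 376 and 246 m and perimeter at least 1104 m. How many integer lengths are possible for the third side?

140

Triangle inequality: 130 < x < 622. Perimeter ≥ 1104 gives x ≥ 1104 − 376 − 246 = 482.
So 482 ≤ x < 622; integers 482 through 621: 140 values.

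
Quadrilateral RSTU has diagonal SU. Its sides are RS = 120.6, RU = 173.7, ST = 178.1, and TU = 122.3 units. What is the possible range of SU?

From triangle RSU: |120.6 − 173.7| < SU < 120.6 + 173.7, i.e. 53.1 < SU < 294.3.
From triangle TSU: 55.8 < SU < 300.4.
Both must hold, so SU lies in the intersection.

55.8 < SU < 294.3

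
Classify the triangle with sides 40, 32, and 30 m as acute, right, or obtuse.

acute

Compare the square of the longest side to the sum of squares of the other two: 30² + 32² = 1924 > 1600 = 40².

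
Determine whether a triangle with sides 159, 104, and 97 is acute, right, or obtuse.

obtuse

Compare the square of the longest side to the sum of squares of the other two: 97² + 104² = 20225 < 25281 = 159².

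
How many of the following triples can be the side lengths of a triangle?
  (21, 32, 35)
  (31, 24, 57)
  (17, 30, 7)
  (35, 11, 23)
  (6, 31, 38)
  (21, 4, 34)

(21,32,35): 21+32 > 35 → valid
(24,31,57): 24+31 ≤ 57 → not valid
(7,17,30): 7+17 ≤ 30 → not valid
(11,23,35): 11+23 ≤ 35 → not valid
(6,31,38): 6+31 ≤ 38 → not valid
(4,21,34): 4+21 ≤ 34 → not valid
1 of the 6 triples forms a triangle.

1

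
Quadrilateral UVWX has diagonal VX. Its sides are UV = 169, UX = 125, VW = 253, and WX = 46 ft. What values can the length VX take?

From triangle UVX: |169 − 125| < VX < 169 + 125, i.e. 44 < VX < 294.
From triangle WVX: 207 < VX < 299.
Both must hold, so VX lies in the intersection.

207 < VX < 294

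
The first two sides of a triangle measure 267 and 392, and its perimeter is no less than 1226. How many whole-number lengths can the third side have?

92

Triangle inequality: 125 < x < 659. Perimeter ≥ 1226 gives x ≥ 1226 − 267 − 392 = 567.
So 567 ≤ x < 659; integers 567 through 658: 92 values.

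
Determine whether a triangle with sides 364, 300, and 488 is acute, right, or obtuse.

obtuse

Compare the square of the longest side to the sum of squares of the other two: 300² + 364² = 222496 < 238144 = 488².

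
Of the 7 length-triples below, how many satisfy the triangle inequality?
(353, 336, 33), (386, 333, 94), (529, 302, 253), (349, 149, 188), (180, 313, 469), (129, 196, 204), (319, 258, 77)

6

(33,336,353): 33+336 > 353 → valid
(94,333,386): 94+333 > 386 → valid
(253,302,529): 253+302 > 529 → valid
(149,188,349): 149+188 ≤ 349 → not valid
(180,313,469): 180+313 > 469 → valid
(129,196,204): 129+196 > 204 → valid
(77,258,319): 77+258 > 319 → valid
6 of the 7 triples form a triangle.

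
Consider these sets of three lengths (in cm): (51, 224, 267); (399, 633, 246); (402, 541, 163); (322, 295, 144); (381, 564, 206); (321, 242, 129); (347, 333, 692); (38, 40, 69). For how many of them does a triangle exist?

(51,224,267): 51+224 > 267 → valid
(246,399,633): 246+399 > 633 → valid
(163,402,541): 163+402 > 541 → valid
(144,295,322): 144+295 > 322 → valid
(206,381,564): 206+381 > 564 → valid
(129,242,321): 129+242 > 321 → valid
(333,347,692): 333+347 ≤ 692 → not valid
(38,40,69): 38+40 > 69 → valid
7 of the 8 triples form a triangle.

7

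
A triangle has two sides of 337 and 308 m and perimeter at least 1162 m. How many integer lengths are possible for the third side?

Triangle inequality: 29 < x < 645. Perimeter ≥ 1162 gives x ≥ 1162 − 337 − 308 = 517.
So 517 ≤ x < 645; integers 517 through 644: 128 values.

128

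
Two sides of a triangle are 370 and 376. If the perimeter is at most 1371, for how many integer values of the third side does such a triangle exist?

619

Triangle inequality: 6 < x < 746. Perimeter ≤ 1371 gives x ≤ 1371 − 370 − 376 = 625.
So 6 < x ≤ 625; integers 7 through 625: 619 values.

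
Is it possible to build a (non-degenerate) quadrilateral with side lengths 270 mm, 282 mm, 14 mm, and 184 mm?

A quadrilateral exists iff every side is shorter than the sum of the others — equivalently, the longest side is less than the sum of the rest.
Longest side 282 < 468 (sum of the remaining 3), so yes.

Yes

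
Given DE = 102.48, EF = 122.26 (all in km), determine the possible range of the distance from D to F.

19.78 ≤ DF ≤ 224.74 km

By the triangle inequality, |102.48 − 122.26| ≤ DF ≤ 102.48 + 122.26.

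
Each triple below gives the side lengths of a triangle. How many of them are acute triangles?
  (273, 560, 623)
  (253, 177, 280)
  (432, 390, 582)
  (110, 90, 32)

1

(273,560,623): 273²+560² = 388129 = 623² → right
(253,177,280): 177²+253² = 95338 > 78400 = 280² → acute
(432,390,582): 390²+432² = 338724 = 582² → right
(110,90,32): 32²+90² = 9124 < 12100 = 110² → obtuse
1 of the 4 is acute.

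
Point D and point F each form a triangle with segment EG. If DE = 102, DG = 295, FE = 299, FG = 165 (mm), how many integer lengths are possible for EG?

From triangle DEG: 193 < EG < 397.
From triangle FEG: 134 < EG < 464.
Intersection: 193 < EG < 397, so integers 194 through 396: 203 values.

203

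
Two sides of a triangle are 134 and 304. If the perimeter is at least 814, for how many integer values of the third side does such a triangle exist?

Triangle inequality: 170 < x < 438. Perimeter ≥ 814 gives x ≥ 814 − 134 − 304 = 376.
So 376 ≤ x < 438; integers 376 through 437: 62 values.

62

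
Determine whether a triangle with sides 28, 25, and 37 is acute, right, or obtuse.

Compare the square of the longest side to the sum of squares of the other two: 25² + 28² = 1409 > 1369 = 37².

acute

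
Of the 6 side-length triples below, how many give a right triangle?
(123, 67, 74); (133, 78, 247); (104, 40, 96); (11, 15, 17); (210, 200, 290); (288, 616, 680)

(123,67,74): 67²+74² = 9965 < 15129 = 123² → obtuse
(133,78,247): 78+133 ≤ 247, not a triangle
(104,40,96): 40²+96² = 10816 = 104² → right
(11,15,17): 11²+15² = 346 > 289 = 17² → acute
(210,200,290): 200²+210² = 84100 = 290² → right
(288,616,680): 288²+616² = 462400 = 680² → right
3 of the 6 are right.

3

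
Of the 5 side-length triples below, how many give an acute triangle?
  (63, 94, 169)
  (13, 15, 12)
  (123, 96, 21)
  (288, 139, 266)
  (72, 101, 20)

(63,94,169): 63+94 ≤ 169, not a triangle
(13,15,12): 12²+13² = 313 > 225 = 15² → acute
(123,96,21): 21+96 ≤ 123, not a triangle
(288,139,266): 139²+266² = 90077 > 82944 = 288² → acute
(72,101,20): 20+72 ≤ 101, not a triangle
2 of the 5 are acute.

2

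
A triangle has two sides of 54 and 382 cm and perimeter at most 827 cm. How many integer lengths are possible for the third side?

63

Triangle inequality: 328 < x < 436. Perimeter ≤ 827 gives x ≤ 827 − 54 − 382 = 391.
So 328 < x ≤ 391; integers 329 through 391: 63 values.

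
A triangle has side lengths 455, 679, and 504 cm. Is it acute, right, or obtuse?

right

Compare the square of the longest side to the sum of squares of the other two: 455² + 504² = 461041 = 679².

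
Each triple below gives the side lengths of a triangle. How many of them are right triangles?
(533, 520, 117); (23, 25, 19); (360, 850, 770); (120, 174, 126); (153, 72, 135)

(533,520,117): 117²+520² = 284089 = 533² → right
(23,25,19): 19²+23² = 890 > 625 = 25² → acute
(360,850,770): 360²+770² = 722500 = 850² → right
(120,174,126): 120²+126² = 30276 = 174² → right
(153,72,135): 72²+135² = 23409 = 153² → right
4 of the 5 are right.

4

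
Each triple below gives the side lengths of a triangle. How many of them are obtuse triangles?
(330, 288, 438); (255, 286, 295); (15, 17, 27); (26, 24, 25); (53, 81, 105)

2

(330,288,438): 288²+330² = 191844 = 438² → right
(255,286,295): 255²+286² = 146821 > 87025 = 295² → acute
(15,17,27): 15²+17² = 514 < 729 = 27² → obtuse
(26,24,25): 24²+25² = 1201 > 676 = 26² → acute
(53,81,105): 53²+81² = 9370 < 11025 = 105² → obtuse
2 of the 5 are obtuse.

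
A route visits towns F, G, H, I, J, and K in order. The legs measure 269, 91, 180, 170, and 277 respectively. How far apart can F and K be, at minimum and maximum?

0 ≤ FK ≤ 987

The maximum is all hops collinear in one direction: 269 + 91 + 180 + 170 + 277 = 987.
The longest hop is 277; the others sum to 710. Since 277 ≤ 710, the path can fold back on itself completely, so the minimum distance is 0.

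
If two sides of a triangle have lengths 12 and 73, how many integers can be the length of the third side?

23

The third side lies in the open interval (61, 85).
Integers from 62 to 84 inclusive: 84 − 62 + 1 = 23.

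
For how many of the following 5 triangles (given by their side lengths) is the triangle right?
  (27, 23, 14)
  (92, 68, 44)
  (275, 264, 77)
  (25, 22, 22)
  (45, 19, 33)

(27,23,14): 14²+23² = 725 < 729 = 27² → obtuse
(92,68,44): 44²+68² = 6560 < 8464 = 92² → obtuse
(275,264,77): 77²+264² = 75625 = 275² → right
(25,22,22): 22²+22² = 968 > 625 = 25² → acute
(45,19,33): 19²+33² = 1450 < 2025 = 45² → obtuse
1 of the 5 is right.

1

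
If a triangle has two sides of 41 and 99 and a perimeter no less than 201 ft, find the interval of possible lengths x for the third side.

Triangle inequality alone gives 58 < x < 140.
The perimeter condition gives x ≥ 201 − 41 − 99 = 61.
Intersecting the two: 61 ≤ x < 140.

61 ≤ x < 140 ft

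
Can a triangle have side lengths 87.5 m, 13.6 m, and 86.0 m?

The longest side is 87.5, and the other two sum to 99.6.
Since 99.6 > 87.5, the triangle inequality holds.

Yes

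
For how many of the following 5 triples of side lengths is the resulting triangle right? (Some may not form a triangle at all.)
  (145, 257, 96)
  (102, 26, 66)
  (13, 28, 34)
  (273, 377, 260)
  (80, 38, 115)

(145,257,96): 96+145 ≤ 257, not a triangle
(102,26,66): 26+66 ≤ 102, not a triangle
(13,28,34): 13²+28² = 953 < 1156 = 34² → obtuse
(273,377,260): 260²+273² = 142129 = 377² → right
(80,38,115): 38²+80² = 7844 < 13225 = 115² → obtuse
1 of the 5 is right.

1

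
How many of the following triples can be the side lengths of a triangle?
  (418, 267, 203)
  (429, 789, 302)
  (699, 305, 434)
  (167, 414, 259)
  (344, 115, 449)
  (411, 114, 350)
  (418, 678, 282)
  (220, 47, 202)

(203,267,418): 203+267 > 418 → valid
(302,429,789): 302+429 ≤ 789 → not valid
(305,434,699): 305+434 > 699 → valid
(167,259,414): 167+259 > 414 → valid
(115,344,449): 115+344 > 449 → valid
(114,350,411): 114+350 > 411 → valid
(282,418,678): 282+418 > 678 → valid
(47,202,220): 47+202 > 220 → valid
7 of the 8 triples form a triangle.

7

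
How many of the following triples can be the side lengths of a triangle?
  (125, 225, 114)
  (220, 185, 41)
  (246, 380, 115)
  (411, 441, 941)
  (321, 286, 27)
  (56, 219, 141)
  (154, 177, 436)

(114,125,225): 114+125 > 225 → valid
(41,185,220): 41+185 > 220 → valid
(115,246,380): 115+246 ≤ 380 → not valid
(411,441,941): 411+441 ≤ 941 → not valid
(27,286,321): 27+286 ≤ 321 → not valid
(56,141,219): 56+141 ≤ 219 → not valid
(154,177,436): 154+177 ≤ 436 → not valid
2 of the 7 triples form a triangle.

2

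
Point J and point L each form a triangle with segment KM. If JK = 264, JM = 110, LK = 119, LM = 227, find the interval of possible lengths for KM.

From triangle JKM: |264 − 110| < KM < 264 + 110, i.e. 154 < KM < 374.
From triangle LKM: 108 < KM < 346.
Both must hold, so KM lies in the intersection.

154 < KM < 346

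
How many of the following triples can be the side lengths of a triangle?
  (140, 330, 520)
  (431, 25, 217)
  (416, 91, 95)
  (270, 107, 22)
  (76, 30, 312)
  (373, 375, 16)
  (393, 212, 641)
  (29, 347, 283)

(140,330,520): 140+330 ≤ 520 → not valid
(25,217,431): 25+217 ≤ 431 → not valid
(91,95,416): 91+95 ≤ 416 → not valid
(22,107,270): 22+107 ≤ 270 → not valid
(30,76,312): 30+76 ≤ 312 → not valid
(16,373,375): 16+373 > 375 → valid
(212,393,641): 212+393 ≤ 641 → not valid
(29,283,347): 29+283 ≤ 347 → not valid
1 of the 8 triples forms a triangle.

1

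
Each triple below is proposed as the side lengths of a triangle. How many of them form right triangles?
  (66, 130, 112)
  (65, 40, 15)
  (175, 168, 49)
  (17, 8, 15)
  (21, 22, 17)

3

(66,130,112): 66²+112² = 16900 = 130² → right
(65,40,15): 15+40 ≤ 65, not a triangle
(175,168,49): 49²+168² = 30625 = 175² → right
(17,8,15): 8²+15² = 289 = 17² → right
(21,22,17): 17²+21² = 730 > 484 = 22² → acute
3 of the 5 are right.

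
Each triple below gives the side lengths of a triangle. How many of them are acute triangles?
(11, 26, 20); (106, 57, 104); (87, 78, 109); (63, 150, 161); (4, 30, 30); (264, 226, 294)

(11,26,20): 11²+20² = 521 < 676 = 26² → obtuse
(106,57,104): 57²+104² = 14065 > 11236 = 106² → acute
(87,78,109): 78²+87² = 13653 > 11881 = 109² → acute
(63,150,161): 63²+150² = 26469 > 25921 = 161² → acute
(4,30,30): 4²+30² = 916 > 900 = 30² → acute
(264,226,294): 226²+264² = 120772 > 86436 = 294² → acute
5 of the 6 are acute.

5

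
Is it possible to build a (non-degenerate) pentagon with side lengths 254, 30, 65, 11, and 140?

For a pentagon, each side must be shorter than the sum of the others.
Here the longest side is 254, but the remaining 4 sides sum to only 246.

No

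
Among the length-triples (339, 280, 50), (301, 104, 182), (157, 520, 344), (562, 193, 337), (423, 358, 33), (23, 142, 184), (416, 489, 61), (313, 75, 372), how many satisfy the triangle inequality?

1

(50,280,339): 50+280 ≤ 339 → not valid
(104,182,301): 104+182 ≤ 301 → not valid
(157,344,520): 157+344 ≤ 520 → not valid
(193,337,562): 193+337 ≤ 562 → not valid
(33,358,423): 33+358 ≤ 423 → not valid
(23,142,184): 23+142 ≤ 184 → not valid
(61,416,489): 61+416 ≤ 489 → not valid
(75,313,372): 75+313 > 372 → valid
1 of the 8 triples forms a triangle.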